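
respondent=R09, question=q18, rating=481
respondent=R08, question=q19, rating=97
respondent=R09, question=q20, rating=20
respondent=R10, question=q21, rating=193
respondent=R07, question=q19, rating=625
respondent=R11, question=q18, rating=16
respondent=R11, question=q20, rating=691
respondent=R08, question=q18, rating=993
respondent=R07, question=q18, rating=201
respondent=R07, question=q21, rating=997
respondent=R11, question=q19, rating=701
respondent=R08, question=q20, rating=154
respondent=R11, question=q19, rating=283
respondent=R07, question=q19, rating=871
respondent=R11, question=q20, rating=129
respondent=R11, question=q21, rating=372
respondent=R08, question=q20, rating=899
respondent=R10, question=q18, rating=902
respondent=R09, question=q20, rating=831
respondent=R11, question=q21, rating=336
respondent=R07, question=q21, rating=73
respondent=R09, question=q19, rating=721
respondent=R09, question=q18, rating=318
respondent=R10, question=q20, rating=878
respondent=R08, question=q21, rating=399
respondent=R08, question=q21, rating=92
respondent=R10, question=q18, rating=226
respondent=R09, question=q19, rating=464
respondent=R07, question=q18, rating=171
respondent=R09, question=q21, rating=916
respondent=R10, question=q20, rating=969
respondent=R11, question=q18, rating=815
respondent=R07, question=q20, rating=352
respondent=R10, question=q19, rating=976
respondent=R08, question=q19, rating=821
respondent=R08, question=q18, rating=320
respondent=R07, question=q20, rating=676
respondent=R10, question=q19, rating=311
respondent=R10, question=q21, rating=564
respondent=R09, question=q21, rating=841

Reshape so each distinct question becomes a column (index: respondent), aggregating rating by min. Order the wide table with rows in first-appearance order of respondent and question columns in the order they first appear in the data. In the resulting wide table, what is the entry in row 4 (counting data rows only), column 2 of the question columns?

625

With rows in first-appearance order of respondent, row 4 is respondent=R07. question columns in first-appearance order: q18, q19, q20, q21; column 2 is q19.
Long rows with respondent=R07, question=q19: min(625, 871) = 625.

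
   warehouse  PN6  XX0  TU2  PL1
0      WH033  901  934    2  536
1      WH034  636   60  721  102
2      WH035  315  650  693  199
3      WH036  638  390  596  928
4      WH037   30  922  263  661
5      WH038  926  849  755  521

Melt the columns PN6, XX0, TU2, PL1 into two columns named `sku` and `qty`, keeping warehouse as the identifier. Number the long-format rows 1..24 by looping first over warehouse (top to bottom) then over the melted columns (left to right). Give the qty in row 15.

24 rows total (6 × 4). Row 15: index ⌊(15-1)/4⌋ = 3 into warehouse → WH036; (15-1) mod 4 = 2 into the melted columns → TU2.
So row 15 is (WH036, TU2, 596); qty = 596.

596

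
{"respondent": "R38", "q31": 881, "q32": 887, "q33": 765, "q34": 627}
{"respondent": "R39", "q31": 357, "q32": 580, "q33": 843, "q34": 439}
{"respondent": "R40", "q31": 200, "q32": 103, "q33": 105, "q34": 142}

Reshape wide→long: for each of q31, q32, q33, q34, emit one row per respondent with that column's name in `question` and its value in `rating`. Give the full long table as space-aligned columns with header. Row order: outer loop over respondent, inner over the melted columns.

Each (respondent, column) pair becomes one row: 3 × 4 = 12 rows.
For example, (R38, q31) → rating=881.

respondent  question  rating
R38         q31       881   
R38         q32       887   
R38         q33       765   
R38         q34       627   
R39         q31       357   
R39         q32       580   
R39         q33       843   
R39         q34       439   
R40         q31       200   
R40         q32       103   
R40         q33       105   
R40         q34       142   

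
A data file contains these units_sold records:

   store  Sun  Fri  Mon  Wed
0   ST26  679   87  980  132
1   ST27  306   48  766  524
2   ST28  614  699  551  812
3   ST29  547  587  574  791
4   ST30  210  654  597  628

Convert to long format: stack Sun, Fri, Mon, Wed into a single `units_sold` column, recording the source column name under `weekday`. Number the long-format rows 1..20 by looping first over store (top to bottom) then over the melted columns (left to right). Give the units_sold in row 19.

597

20 rows total (5 × 4). Row 19: index ⌊(19-1)/4⌋ = 4 into store → ST30; (19-1) mod 4 = 2 into the melted columns → Mon.
So row 19 is (ST30, Mon, 597); units_sold = 597.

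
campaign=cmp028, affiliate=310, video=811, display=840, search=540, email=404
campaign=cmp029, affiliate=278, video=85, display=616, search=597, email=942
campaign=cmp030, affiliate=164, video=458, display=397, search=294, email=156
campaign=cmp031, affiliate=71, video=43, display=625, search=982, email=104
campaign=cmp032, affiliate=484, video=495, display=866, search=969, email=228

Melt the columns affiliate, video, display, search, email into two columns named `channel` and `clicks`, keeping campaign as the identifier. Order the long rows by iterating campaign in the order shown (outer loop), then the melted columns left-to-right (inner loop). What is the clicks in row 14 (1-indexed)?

294

25 rows total (5 × 5). Row 14: index ⌊(14-1)/5⌋ = 2 into campaign → cmp030; (14-1) mod 5 = 3 into the melted columns → search.
So row 14 is (cmp030, search, 294); clicks = 294.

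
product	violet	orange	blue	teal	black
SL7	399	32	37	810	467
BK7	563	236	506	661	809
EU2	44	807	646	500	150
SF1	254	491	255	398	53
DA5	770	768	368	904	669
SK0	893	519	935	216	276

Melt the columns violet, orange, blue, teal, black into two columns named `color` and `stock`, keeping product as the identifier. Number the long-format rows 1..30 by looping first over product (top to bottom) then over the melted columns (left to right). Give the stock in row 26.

30 rows total (6 × 5). Row 26: index ⌊(26-1)/5⌋ = 5 into product → SK0; (26-1) mod 5 = 0 into the melted columns → violet.
So row 26 is (SK0, violet, 893); stock = 893.

893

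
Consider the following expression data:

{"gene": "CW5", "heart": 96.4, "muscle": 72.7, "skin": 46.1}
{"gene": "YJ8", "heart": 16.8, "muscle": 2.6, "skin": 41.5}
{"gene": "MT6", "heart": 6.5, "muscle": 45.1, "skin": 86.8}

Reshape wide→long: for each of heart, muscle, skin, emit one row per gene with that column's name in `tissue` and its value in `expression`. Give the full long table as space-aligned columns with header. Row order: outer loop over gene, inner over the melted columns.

gene  tissue  expression
CW5   heart   96.4      
CW5   muscle  72.7      
CW5   skin    46.1      
YJ8   heart   16.8      
YJ8   muscle  2.6       
YJ8   skin    41.5      
MT6   heart   6.5       
MT6   muscle  45.1      
MT6   skin    86.8      

Each (gene, column) pair becomes one row: 3 × 3 = 9 rows.
For example, (CW5, heart) → expression=96.4.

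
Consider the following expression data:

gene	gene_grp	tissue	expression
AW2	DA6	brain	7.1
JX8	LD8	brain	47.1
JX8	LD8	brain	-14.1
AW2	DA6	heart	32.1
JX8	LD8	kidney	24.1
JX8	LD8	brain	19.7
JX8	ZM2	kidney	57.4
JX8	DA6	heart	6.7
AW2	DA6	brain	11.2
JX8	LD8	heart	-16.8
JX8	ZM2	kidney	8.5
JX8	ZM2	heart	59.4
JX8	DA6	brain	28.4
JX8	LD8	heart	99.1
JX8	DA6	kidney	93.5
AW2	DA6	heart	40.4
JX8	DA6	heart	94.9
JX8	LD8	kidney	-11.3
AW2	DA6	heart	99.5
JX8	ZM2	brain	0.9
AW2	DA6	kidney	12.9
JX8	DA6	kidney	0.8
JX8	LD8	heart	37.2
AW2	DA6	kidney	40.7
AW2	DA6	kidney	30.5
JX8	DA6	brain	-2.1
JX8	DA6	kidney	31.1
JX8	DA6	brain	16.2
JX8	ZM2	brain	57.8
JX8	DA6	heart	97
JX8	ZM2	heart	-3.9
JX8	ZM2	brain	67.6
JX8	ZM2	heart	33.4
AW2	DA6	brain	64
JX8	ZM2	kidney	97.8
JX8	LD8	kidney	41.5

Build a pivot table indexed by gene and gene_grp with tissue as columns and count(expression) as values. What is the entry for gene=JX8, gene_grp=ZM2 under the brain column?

3

Rows with gene=JX8, gene_grp=ZM2 and tissue=brain: expression values are 0.9, 57.8, 67.6.
3 rows match — count = 3.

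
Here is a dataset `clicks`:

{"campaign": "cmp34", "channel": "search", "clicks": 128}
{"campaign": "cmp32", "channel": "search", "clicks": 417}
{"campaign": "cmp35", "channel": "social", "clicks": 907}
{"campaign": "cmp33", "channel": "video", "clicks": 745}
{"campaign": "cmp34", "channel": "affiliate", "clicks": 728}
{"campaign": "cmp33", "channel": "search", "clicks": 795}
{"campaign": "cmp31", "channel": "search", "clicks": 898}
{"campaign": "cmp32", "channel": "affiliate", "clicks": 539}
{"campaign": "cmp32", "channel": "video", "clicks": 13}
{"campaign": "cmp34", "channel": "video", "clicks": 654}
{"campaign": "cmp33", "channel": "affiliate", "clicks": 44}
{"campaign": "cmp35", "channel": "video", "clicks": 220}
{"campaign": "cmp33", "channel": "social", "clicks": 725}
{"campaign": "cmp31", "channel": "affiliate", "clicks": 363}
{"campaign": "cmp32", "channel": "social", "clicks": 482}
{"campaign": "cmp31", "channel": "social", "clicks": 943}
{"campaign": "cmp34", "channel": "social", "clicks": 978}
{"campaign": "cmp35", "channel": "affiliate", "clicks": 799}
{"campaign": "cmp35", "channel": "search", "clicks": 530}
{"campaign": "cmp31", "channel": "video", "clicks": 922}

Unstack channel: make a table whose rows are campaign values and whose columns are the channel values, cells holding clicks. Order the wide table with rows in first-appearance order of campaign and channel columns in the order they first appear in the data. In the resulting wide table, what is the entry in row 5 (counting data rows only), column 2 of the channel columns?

With rows in first-appearance order of campaign, row 5 is campaign=cmp31. channel columns in first-appearance order: search, social, video, affiliate; column 2 is social.
Long rows with campaign=cmp31, channel=social: clicks = 943.

943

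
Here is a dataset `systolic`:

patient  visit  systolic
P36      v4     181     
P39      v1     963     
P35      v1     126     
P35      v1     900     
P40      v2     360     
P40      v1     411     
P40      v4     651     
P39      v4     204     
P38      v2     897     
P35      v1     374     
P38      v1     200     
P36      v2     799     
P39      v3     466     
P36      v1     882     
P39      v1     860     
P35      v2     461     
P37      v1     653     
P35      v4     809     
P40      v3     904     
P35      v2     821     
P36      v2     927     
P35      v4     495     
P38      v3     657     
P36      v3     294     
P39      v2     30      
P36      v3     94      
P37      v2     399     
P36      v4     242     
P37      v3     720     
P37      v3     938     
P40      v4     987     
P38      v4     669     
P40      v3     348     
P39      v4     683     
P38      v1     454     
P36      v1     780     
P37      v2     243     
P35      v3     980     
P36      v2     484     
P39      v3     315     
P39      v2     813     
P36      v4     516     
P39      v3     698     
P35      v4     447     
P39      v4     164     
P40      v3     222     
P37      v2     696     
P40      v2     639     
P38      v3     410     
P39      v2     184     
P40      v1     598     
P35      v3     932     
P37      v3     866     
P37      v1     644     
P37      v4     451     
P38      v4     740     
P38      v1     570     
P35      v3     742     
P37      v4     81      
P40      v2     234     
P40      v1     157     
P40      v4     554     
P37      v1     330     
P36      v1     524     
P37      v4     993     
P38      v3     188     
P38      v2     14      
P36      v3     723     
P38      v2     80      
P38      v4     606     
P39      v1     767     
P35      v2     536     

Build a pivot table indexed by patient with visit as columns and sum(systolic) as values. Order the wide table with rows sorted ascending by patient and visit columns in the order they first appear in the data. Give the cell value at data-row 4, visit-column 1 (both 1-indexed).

2015

With rows sorted ascending by patient, row 4 is patient=P38. visit columns in first-appearance order: v4, v1, v2, v3; column 1 is v4.
Long rows with patient=P38, visit=v4: 669 + 740 + 606 = 2015.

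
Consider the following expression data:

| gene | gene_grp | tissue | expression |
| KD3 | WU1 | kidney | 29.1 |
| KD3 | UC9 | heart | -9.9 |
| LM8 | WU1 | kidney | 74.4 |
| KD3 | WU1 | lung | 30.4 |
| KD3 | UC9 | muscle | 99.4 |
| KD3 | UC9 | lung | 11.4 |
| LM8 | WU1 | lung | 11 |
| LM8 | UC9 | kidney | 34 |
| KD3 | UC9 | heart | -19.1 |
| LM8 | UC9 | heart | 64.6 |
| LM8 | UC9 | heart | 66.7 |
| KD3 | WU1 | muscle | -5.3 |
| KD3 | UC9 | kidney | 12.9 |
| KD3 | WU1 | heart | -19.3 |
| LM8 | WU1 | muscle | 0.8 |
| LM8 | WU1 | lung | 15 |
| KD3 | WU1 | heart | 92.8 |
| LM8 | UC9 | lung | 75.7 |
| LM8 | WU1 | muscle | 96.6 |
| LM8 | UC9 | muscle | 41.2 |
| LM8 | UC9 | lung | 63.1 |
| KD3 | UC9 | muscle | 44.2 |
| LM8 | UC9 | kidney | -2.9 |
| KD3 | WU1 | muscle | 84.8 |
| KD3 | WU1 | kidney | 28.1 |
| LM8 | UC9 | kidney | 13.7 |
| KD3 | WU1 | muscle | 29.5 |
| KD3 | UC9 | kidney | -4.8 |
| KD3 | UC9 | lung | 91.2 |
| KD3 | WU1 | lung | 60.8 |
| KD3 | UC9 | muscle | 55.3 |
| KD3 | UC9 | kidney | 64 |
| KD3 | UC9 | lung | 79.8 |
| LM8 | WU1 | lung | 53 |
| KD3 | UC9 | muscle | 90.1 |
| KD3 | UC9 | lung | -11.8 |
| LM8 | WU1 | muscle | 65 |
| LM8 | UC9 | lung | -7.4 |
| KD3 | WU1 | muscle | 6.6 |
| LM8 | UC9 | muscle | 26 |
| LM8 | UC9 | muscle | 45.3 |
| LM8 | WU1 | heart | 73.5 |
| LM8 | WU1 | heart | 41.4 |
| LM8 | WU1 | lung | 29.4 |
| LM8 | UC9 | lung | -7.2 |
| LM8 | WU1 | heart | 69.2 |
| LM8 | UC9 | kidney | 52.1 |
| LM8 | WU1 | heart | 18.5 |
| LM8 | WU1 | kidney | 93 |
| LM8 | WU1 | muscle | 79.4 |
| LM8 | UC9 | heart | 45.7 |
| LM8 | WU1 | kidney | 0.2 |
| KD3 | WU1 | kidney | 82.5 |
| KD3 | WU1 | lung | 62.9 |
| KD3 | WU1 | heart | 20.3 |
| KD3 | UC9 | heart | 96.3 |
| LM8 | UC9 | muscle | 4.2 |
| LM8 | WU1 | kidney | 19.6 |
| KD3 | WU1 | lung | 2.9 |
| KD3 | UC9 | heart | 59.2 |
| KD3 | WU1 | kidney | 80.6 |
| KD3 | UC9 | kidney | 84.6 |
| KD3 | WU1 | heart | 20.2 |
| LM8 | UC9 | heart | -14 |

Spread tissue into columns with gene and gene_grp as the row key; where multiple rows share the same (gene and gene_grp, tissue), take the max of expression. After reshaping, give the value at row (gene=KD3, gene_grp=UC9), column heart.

96.3

Rows with gene=KD3, gene_grp=UC9 and tissue=heart: expression values are -9.9, -19.1, 96.3, 59.2.
max(-9.9, -19.1, 96.3, 59.2) = 96.3.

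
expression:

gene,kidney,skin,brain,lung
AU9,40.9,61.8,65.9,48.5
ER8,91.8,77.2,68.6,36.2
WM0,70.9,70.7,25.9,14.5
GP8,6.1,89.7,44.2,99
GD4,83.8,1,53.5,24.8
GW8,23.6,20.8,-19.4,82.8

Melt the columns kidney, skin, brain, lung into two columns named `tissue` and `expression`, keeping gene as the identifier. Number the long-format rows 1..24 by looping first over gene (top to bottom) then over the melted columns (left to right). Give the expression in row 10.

24 rows total (6 × 4). Row 10: index ⌊(10-1)/4⌋ = 2 into gene → WM0; (10-1) mod 4 = 1 into the melted columns → skin.
So row 10 is (WM0, skin, 70.7); expression = 70.7.

70.7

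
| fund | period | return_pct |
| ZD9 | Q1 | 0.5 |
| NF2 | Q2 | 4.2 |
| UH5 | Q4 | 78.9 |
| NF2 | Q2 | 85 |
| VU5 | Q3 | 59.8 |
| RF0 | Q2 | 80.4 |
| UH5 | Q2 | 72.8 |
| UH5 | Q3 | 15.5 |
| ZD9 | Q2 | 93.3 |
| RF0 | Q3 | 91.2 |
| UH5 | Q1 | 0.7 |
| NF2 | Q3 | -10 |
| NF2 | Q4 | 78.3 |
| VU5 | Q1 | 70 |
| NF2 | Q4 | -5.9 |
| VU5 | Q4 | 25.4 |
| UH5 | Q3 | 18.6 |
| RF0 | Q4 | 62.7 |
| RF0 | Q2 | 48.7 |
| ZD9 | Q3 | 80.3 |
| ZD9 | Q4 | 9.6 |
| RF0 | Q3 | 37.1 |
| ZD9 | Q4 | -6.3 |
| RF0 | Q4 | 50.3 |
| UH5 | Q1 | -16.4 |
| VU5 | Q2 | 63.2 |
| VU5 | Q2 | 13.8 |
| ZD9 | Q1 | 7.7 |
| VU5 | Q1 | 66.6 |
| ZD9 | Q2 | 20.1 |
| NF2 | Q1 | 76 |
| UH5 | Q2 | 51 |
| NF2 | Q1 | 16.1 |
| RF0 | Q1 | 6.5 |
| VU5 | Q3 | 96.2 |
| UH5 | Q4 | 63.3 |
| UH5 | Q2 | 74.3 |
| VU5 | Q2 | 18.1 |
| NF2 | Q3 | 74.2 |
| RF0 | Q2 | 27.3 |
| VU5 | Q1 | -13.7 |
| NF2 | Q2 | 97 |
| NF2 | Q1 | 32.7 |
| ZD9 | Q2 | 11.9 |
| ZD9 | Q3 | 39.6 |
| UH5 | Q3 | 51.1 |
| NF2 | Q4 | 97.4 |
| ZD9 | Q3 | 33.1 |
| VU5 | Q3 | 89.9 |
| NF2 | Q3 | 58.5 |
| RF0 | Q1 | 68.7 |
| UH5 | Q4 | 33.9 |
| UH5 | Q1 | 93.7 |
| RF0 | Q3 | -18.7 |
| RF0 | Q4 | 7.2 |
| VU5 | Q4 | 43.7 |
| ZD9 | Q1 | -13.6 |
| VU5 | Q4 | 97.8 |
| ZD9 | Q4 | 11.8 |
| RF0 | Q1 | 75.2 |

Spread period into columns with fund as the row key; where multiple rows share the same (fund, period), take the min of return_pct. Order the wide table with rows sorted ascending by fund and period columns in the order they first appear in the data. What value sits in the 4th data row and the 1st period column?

With rows sorted ascending by fund, row 4 is fund=VU5. period columns in first-appearance order: Q1, Q2, Q4, Q3; column 1 is Q1.
Long rows with fund=VU5, period=Q1: min(70, 66.6, -13.7) = -13.7.

-13.7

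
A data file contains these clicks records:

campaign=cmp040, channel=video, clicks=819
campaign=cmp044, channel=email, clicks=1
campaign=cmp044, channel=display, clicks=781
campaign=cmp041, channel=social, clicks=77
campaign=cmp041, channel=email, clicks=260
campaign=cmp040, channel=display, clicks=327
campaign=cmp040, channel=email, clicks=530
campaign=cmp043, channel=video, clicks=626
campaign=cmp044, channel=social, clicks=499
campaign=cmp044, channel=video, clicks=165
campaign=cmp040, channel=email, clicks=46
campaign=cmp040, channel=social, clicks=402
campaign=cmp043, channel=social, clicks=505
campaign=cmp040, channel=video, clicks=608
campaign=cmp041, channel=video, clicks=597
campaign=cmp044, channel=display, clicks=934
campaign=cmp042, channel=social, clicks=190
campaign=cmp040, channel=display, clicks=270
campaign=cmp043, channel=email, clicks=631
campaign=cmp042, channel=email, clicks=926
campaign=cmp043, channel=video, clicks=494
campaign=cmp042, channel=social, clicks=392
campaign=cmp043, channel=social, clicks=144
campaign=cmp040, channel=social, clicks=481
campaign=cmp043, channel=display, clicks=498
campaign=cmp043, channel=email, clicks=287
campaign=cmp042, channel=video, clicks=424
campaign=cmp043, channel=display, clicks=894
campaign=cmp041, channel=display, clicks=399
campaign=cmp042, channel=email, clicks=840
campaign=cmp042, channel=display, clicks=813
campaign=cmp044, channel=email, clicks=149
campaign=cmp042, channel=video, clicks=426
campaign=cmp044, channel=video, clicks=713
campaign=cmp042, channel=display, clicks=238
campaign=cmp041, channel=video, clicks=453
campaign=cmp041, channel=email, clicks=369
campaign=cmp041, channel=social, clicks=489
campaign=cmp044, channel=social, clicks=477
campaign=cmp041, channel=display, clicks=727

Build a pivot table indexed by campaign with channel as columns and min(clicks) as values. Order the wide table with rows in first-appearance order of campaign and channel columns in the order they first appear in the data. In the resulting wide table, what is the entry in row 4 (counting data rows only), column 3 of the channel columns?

498

With rows in first-appearance order of campaign, row 4 is campaign=cmp043. channel columns in first-appearance order: video, email, display, social; column 3 is display.
Long rows with campaign=cmp043, channel=display: min(498, 894) = 498.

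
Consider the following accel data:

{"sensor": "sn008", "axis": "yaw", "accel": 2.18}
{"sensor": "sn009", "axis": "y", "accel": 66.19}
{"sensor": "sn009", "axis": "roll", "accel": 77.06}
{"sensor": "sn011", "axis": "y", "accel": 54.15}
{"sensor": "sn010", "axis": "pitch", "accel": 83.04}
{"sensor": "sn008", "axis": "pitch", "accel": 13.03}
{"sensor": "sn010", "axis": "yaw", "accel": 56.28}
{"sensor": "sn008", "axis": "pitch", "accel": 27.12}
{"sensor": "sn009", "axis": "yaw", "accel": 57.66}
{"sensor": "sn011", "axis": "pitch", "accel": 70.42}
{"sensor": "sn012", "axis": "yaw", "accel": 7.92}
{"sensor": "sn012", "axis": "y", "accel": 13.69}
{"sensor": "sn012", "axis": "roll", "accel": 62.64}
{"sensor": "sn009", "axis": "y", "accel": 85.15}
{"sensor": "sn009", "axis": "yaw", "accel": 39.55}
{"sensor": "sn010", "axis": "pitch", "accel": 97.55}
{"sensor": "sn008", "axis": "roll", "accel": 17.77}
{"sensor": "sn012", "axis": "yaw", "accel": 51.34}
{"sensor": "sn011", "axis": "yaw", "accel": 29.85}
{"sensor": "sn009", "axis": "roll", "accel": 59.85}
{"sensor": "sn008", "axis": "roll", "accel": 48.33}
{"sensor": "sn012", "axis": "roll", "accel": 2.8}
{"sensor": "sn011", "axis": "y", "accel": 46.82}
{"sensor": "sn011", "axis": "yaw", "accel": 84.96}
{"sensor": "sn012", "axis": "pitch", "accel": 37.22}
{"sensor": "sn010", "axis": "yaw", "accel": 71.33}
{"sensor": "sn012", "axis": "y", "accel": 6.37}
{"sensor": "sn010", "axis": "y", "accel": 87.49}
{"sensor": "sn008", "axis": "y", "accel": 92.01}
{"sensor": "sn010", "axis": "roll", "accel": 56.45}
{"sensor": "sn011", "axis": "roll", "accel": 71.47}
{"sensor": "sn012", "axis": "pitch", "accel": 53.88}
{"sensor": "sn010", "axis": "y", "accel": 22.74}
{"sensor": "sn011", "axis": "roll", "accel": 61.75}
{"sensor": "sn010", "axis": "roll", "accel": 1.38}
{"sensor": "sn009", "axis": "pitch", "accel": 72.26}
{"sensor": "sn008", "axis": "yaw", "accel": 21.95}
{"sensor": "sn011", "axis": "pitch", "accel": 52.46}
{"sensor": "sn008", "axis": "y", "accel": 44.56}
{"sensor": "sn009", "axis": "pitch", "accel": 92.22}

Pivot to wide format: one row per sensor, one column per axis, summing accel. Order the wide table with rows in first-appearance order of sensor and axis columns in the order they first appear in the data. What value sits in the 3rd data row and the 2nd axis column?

100.97

With rows in first-appearance order of sensor, row 3 is sensor=sn011. axis columns in first-appearance order: yaw, y, roll, pitch; column 2 is y.
Long rows with sensor=sn011, axis=y: 54.15 + 46.82 = 100.97.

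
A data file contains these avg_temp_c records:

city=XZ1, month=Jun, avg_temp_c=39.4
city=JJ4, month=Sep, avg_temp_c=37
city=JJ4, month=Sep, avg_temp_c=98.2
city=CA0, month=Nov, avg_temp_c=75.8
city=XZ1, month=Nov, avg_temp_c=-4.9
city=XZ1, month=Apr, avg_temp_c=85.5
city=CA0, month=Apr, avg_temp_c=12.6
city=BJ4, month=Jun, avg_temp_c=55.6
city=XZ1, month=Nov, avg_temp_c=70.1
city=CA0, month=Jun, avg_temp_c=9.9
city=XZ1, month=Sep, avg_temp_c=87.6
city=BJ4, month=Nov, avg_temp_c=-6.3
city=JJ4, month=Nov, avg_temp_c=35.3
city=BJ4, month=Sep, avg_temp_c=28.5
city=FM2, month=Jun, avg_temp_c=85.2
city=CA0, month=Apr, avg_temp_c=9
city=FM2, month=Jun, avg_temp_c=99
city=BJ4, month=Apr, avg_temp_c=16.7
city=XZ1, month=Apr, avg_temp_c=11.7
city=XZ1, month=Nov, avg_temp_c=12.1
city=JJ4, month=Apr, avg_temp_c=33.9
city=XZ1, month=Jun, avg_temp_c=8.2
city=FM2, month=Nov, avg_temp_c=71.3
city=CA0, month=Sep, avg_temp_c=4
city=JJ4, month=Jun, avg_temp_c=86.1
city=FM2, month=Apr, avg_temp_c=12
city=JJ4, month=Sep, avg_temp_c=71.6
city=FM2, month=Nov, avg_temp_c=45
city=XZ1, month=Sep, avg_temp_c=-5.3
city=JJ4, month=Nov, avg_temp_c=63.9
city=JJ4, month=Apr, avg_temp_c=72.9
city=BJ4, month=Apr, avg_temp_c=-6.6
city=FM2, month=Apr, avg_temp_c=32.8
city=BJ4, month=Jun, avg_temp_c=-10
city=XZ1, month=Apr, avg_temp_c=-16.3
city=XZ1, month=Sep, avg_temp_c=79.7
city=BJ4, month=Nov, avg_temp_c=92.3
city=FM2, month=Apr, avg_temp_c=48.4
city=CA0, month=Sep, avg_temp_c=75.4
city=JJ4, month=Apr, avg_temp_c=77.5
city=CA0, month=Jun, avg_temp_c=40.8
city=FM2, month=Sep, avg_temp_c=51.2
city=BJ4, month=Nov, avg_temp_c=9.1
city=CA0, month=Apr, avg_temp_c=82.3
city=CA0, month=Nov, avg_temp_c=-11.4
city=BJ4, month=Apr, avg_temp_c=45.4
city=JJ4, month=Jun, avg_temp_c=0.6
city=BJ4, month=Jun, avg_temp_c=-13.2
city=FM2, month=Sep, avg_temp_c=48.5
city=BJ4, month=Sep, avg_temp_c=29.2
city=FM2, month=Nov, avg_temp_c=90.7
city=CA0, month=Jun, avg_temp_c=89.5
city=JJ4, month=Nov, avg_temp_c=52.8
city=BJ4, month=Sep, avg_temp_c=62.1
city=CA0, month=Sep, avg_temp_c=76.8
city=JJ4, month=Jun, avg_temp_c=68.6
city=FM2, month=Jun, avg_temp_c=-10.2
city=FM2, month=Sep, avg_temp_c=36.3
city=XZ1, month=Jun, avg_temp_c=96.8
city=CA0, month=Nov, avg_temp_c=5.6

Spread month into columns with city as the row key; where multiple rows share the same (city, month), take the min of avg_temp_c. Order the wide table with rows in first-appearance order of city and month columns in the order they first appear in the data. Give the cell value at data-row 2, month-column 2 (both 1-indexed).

37

With rows in first-appearance order of city, row 2 is city=JJ4. month columns in first-appearance order: Jun, Sep, Nov, Apr; column 2 is Sep.
Long rows with city=JJ4, month=Sep: min(37, 98.2, 71.6) = 37.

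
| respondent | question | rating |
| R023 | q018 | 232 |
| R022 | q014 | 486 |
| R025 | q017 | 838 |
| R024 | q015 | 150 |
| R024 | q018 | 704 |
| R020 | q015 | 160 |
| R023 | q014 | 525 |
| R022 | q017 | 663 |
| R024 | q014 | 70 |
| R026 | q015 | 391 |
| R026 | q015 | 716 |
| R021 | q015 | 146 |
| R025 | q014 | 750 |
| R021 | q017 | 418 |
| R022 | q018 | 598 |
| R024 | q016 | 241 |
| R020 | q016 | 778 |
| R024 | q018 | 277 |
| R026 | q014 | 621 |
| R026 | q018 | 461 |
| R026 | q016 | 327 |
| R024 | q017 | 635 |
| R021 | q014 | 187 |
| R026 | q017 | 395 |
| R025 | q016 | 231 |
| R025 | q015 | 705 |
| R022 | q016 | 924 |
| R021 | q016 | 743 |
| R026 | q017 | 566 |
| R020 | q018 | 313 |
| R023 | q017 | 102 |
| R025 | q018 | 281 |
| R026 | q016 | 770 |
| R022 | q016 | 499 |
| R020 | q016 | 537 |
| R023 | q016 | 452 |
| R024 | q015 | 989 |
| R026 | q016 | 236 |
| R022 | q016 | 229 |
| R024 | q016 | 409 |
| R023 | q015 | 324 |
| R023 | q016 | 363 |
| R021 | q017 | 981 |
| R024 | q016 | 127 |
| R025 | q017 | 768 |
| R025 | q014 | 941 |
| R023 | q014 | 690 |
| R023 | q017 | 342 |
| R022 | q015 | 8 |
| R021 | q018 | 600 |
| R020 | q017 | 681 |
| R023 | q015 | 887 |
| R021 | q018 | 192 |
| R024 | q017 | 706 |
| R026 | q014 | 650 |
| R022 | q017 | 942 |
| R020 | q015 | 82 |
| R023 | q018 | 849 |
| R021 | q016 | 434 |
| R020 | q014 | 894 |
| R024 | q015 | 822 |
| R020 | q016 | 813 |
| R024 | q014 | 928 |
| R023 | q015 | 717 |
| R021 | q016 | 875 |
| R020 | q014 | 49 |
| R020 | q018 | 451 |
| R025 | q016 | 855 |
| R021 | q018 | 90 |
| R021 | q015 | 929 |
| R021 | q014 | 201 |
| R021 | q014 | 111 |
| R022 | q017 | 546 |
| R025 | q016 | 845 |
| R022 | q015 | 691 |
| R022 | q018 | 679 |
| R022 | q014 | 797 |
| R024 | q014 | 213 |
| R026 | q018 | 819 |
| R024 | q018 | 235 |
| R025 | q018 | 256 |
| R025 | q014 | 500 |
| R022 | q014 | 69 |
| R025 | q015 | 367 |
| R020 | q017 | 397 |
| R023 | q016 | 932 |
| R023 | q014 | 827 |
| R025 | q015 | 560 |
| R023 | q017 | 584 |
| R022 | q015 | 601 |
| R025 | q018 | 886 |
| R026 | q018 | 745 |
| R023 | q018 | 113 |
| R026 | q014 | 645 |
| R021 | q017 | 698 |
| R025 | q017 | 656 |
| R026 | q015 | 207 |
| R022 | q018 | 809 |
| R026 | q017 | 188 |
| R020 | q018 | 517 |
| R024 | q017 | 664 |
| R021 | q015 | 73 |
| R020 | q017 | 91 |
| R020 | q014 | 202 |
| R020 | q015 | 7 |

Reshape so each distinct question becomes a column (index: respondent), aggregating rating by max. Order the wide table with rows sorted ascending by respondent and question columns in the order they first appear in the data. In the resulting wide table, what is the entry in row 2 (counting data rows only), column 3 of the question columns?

981

With rows sorted ascending by respondent, row 2 is respondent=R021. question columns in first-appearance order: q018, q014, q017, q015, q016; column 3 is q017.
Long rows with respondent=R021, question=q017: max(418, 981, 698) = 981.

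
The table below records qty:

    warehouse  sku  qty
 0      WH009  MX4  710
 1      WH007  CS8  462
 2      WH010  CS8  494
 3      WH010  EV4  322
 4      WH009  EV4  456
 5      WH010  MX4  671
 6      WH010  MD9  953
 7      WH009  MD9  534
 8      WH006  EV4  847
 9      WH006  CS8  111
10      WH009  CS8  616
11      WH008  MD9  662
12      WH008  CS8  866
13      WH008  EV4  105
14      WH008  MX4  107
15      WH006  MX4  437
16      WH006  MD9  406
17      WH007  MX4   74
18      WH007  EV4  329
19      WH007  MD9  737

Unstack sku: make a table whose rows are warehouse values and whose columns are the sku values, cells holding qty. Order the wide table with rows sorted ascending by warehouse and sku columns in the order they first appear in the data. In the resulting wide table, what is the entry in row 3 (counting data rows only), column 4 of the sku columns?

With rows sorted ascending by warehouse, row 3 is warehouse=WH008. sku columns in first-appearance order: MX4, CS8, EV4, MD9; column 4 is MD9.
Long rows with warehouse=WH008, sku=MD9: qty = 662.

662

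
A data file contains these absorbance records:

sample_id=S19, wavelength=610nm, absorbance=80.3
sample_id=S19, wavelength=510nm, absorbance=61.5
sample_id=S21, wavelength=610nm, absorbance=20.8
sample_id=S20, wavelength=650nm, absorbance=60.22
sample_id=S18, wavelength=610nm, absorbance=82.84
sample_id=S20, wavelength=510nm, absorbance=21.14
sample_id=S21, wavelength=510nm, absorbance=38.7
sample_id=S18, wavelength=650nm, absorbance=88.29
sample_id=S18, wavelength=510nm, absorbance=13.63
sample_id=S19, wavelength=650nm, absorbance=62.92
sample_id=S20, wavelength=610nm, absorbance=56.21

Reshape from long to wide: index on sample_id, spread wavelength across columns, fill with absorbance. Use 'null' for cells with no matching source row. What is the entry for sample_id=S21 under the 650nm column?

No long-format row has sample_id=S21 and wavelength=650nm, so the cell is null.

null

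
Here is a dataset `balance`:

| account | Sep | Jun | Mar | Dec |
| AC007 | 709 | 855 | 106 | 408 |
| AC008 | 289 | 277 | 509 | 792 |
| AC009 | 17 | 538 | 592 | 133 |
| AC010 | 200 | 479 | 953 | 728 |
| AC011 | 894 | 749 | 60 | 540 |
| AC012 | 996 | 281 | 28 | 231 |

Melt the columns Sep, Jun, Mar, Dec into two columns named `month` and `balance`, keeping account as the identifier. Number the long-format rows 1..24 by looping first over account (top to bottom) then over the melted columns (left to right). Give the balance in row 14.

479

24 rows total (6 × 4). Row 14: index ⌊(14-1)/4⌋ = 3 into account → AC010; (14-1) mod 4 = 1 into the melted columns → Jun.
So row 14 is (AC010, Jun, 479); balance = 479.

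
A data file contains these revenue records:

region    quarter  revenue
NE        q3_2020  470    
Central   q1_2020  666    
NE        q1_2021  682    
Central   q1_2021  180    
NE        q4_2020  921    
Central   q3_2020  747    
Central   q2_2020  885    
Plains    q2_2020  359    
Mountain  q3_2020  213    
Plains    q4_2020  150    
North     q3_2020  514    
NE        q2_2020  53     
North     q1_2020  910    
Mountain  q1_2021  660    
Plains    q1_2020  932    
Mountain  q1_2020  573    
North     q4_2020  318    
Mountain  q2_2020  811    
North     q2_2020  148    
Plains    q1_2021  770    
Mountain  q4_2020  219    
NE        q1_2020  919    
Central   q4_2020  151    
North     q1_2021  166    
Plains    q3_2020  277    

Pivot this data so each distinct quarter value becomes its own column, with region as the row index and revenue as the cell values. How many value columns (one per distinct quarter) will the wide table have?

5 distinct quarter values: q1_2020, q2_2020, q3_2020, q4_2020, q1_2021.

5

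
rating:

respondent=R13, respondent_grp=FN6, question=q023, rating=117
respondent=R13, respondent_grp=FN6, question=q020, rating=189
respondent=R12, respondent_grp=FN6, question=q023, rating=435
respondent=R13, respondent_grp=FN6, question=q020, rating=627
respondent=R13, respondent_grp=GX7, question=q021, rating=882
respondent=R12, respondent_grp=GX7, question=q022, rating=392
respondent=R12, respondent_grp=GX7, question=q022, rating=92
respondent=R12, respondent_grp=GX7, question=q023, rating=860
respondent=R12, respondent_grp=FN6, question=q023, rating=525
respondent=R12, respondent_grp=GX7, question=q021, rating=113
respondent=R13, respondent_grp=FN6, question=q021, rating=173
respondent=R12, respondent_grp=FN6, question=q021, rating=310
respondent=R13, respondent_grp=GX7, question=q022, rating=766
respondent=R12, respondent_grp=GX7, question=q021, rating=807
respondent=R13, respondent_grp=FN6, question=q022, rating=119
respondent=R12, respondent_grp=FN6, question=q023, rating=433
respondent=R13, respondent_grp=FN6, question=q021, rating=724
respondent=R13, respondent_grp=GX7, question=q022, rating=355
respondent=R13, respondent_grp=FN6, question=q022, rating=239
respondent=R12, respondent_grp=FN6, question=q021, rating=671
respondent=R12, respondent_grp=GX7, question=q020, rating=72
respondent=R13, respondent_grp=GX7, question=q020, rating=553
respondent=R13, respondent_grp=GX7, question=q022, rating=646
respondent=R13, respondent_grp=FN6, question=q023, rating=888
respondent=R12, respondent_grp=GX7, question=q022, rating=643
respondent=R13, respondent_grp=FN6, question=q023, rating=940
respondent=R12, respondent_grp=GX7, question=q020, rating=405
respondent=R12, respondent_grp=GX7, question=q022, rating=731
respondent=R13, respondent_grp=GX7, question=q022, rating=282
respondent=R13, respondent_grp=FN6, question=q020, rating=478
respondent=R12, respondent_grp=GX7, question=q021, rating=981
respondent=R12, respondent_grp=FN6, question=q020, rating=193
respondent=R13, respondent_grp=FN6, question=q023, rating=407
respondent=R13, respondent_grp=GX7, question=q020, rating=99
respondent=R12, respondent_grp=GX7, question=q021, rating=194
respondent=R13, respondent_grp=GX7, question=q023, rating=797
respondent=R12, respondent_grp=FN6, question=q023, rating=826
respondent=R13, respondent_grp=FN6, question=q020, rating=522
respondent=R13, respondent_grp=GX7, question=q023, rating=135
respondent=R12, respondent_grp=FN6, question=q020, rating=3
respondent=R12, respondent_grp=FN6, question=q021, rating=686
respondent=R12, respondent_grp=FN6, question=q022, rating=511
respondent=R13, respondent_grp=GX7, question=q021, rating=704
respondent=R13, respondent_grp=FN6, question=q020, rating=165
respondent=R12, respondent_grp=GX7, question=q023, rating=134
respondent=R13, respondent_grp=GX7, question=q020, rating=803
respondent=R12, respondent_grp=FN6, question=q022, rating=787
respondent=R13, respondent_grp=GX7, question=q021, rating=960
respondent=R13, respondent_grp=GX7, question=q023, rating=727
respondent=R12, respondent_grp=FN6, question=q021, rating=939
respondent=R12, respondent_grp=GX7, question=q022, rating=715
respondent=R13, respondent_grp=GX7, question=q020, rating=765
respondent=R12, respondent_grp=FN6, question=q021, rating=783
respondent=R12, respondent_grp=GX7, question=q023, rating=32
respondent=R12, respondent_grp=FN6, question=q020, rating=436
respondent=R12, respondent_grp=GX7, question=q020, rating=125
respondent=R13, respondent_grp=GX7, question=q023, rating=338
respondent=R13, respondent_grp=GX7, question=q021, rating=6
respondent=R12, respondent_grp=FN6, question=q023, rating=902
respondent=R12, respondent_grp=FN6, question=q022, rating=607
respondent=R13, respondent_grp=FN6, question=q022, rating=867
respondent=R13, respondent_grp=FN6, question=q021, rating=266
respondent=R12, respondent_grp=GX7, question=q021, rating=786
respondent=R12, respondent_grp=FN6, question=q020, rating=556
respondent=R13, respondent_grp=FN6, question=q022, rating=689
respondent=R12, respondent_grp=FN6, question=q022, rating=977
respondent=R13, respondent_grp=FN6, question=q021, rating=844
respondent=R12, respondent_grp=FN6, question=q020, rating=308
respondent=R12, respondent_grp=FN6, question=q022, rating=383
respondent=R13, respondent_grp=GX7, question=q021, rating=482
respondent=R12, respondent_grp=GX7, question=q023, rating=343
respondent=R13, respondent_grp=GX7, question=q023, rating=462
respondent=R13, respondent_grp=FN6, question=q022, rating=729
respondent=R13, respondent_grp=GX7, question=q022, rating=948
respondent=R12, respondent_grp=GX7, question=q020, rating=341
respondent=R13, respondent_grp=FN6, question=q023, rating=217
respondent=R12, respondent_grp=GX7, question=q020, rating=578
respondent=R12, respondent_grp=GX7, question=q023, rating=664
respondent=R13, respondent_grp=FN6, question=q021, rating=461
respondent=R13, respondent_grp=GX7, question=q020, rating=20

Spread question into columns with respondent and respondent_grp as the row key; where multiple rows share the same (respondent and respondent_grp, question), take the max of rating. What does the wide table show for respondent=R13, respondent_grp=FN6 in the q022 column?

867

Rows with respondent=R13, respondent_grp=FN6 and question=q022: rating values are 119, 239, 867, 689, 729.
max(119, 239, 867, 689, 729) = 867.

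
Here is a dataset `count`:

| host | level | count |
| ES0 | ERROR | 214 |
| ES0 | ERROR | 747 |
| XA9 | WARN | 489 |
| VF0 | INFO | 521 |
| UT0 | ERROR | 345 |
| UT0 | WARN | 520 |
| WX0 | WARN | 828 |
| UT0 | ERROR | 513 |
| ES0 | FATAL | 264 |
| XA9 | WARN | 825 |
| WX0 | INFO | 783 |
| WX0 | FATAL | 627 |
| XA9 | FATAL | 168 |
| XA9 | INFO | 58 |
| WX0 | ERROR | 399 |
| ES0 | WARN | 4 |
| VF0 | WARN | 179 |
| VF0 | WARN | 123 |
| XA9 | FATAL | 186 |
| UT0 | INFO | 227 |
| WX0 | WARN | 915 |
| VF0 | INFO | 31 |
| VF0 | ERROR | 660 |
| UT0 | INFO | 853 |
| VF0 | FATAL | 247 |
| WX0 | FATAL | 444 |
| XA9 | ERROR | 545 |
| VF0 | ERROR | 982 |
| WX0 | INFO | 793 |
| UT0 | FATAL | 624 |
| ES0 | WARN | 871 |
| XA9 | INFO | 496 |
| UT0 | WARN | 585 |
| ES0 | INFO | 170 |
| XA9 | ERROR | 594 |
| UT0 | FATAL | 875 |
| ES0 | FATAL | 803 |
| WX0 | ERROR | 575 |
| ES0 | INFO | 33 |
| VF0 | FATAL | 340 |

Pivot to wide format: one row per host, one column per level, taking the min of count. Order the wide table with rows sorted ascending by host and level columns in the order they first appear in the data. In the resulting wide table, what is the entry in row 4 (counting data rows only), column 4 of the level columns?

With rows sorted ascending by host, row 4 is host=WX0. level columns in first-appearance order: ERROR, WARN, INFO, FATAL; column 4 is FATAL.
Long rows with host=WX0, level=FATAL: min(627, 444) = 444.

444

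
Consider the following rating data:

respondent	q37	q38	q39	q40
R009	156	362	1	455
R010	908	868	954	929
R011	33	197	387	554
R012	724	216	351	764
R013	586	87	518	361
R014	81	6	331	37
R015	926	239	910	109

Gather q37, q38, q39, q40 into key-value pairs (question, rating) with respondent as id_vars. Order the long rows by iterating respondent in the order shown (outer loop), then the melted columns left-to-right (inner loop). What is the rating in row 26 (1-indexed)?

239

28 rows total (7 × 4). Row 26: index ⌊(26-1)/4⌋ = 6 into respondent → R015; (26-1) mod 4 = 1 into the melted columns → q38.
So row 26 is (R015, q38, 239); rating = 239.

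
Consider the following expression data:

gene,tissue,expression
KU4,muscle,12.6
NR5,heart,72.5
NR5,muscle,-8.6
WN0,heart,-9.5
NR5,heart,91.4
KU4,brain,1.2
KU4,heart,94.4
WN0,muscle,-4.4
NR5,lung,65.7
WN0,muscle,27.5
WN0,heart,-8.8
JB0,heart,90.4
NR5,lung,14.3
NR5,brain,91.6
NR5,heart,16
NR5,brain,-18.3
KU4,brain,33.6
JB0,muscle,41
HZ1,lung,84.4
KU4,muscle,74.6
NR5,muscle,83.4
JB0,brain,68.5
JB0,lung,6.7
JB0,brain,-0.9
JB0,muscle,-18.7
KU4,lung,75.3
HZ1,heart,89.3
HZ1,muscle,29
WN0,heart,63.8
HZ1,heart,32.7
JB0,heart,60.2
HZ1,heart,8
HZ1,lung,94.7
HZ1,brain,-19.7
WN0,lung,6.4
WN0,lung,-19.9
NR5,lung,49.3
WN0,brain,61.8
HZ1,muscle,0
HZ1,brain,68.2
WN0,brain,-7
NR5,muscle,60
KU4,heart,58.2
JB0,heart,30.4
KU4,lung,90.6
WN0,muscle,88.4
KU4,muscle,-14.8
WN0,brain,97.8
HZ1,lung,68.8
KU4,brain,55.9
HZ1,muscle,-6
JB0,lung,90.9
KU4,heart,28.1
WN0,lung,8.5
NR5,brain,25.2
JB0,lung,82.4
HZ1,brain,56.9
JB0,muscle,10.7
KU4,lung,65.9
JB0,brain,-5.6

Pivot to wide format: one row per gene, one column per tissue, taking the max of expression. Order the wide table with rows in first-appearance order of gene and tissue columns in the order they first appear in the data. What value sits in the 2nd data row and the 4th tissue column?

65.7

With rows in first-appearance order of gene, row 2 is gene=NR5. tissue columns in first-appearance order: muscle, heart, brain, lung; column 4 is lung.
Long rows with gene=NR5, tissue=lung: max(65.7, 14.3, 49.3) = 65.7.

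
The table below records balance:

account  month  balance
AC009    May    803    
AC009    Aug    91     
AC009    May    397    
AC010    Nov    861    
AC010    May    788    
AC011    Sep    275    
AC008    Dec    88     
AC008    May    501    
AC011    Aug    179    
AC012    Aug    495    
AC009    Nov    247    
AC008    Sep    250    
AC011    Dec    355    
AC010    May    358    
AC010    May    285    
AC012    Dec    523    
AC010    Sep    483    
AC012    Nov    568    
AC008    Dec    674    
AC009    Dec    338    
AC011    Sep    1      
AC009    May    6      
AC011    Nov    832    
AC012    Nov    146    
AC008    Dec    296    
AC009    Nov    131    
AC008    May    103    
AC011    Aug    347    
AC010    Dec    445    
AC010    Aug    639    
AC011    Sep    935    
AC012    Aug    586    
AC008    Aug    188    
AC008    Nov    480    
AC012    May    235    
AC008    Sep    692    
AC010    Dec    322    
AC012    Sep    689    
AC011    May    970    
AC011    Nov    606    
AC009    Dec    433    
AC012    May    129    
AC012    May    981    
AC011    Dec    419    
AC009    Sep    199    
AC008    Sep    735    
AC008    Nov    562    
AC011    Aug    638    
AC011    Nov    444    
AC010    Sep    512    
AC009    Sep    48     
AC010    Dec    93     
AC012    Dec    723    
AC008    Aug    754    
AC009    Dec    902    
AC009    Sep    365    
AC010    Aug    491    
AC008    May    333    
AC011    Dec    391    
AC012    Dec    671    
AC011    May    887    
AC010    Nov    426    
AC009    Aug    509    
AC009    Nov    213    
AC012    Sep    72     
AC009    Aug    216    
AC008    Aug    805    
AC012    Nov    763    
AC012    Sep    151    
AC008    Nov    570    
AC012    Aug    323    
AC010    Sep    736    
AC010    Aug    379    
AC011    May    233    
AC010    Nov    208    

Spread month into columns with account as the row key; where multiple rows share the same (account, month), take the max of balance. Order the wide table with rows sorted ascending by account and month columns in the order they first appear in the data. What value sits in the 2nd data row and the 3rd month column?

247

With rows sorted ascending by account, row 2 is account=AC009. month columns in first-appearance order: May, Aug, Nov, Sep, Dec; column 3 is Nov.
Long rows with account=AC009, month=Nov: max(247, 131, 213) = 247.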